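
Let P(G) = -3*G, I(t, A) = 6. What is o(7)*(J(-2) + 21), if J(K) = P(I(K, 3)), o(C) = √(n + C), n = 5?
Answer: 6*√3 ≈ 10.392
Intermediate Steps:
o(C) = √(5 + C)
J(K) = -18 (J(K) = -3*6 = -18)
o(7)*(J(-2) + 21) = √(5 + 7)*(-18 + 21) = √12*3 = (2*√3)*3 = 6*√3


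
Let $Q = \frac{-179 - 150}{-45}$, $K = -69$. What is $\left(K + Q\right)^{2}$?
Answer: $\frac{7706176}{2025} \approx 3805.5$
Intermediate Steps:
$Q = \frac{329}{45}$ ($Q = \left(-179 - 150\right) \left(- \frac{1}{45}\right) = \left(-329\right) \left(- \frac{1}{45}\right) = \frac{329}{45} \approx 7.3111$)
$\left(K + Q\right)^{2} = \left(-69 + \frac{329}{45}\right)^{2} = \left(- \frac{2776}{45}\right)^{2} = \frac{7706176}{2025}$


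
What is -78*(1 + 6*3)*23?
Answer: -34086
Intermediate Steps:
-78*(1 + 6*3)*23 = -78*(1 + 18)*23 = -78*19*23 = -1482*23 = -34086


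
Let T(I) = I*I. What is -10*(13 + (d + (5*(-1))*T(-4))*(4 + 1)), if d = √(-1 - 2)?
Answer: 3870 - 50*I*√3 ≈ 3870.0 - 86.603*I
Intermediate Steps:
d = I*√3 (d = √(-3) = I*√3 ≈ 1.732*I)
T(I) = I²
-10*(13 + (d + (5*(-1))*T(-4))*(4 + 1)) = -10*(13 + (I*√3 + (5*(-1))*(-4)²)*(4 + 1)) = -10*(13 + (I*√3 - 5*16)*5) = -10*(13 + (I*√3 - 80)*5) = -10*(13 + (-80 + I*√3)*5) = -10*(13 + (-400 + 5*I*√3)) = -10*(-387 + 5*I*√3) = 3870 - 50*I*√3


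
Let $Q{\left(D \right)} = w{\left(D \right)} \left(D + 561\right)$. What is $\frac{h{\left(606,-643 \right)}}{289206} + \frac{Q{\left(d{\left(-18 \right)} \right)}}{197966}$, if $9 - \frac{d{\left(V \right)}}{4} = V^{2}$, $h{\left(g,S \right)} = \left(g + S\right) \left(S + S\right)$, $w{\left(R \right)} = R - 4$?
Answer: $\frac{66235882657}{14313238749} \approx 4.6276$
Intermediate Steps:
$w{\left(R \right)} = -4 + R$ ($w{\left(R \right)} = R - 4 = -4 + R$)
$h{\left(g,S \right)} = 2 S \left(S + g\right)$ ($h{\left(g,S \right)} = \left(S + g\right) 2 S = 2 S \left(S + g\right)$)
$d{\left(V \right)} = 36 - 4 V^{2}$
$Q{\left(D \right)} = \left(-4 + D\right) \left(561 + D\right)$ ($Q{\left(D \right)} = \left(-4 + D\right) \left(D + 561\right) = \left(-4 + D\right) \left(561 + D\right)$)
$\frac{h{\left(606,-643 \right)}}{289206} + \frac{Q{\left(d{\left(-18 \right)} \right)}}{197966} = \frac{2 \left(-643\right) \left(-643 + 606\right)}{289206} + \frac{\left(-4 + \left(36 - 4 \left(-18\right)^{2}\right)\right) \left(561 + \left(36 - 4 \left(-18\right)^{2}\right)\right)}{197966} = 2 \left(-643\right) \left(-37\right) \frac{1}{289206} + \left(-4 + \left(36 - 1296\right)\right) \left(561 + \left(36 - 1296\right)\right) \frac{1}{197966} = 47582 \cdot \frac{1}{289206} + \left(-4 + \left(36 - 1296\right)\right) \left(561 + \left(36 - 1296\right)\right) \frac{1}{197966} = \frac{23791}{144603} + \left(-4 - 1260\right) \left(561 - 1260\right) \frac{1}{197966} = \frac{23791}{144603} + \left(-1264\right) \left(-699\right) \frac{1}{197966} = \frac{23791}{144603} + 883536 \cdot \frac{1}{197966} = \frac{23791}{144603} + \frac{441768}{98983} = \frac{66235882657}{14313238749}$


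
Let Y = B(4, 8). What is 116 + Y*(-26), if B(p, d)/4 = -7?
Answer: 844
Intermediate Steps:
B(p, d) = -28 (B(p, d) = 4*(-7) = -28)
Y = -28
116 + Y*(-26) = 116 - 28*(-26) = 116 + 728 = 844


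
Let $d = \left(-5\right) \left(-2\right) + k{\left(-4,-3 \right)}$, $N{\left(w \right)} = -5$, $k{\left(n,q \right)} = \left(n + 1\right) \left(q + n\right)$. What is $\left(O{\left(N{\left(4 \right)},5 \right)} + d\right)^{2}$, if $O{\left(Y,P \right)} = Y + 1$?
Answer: $729$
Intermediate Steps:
$k{\left(n,q \right)} = \left(1 + n\right) \left(n + q\right)$
$O{\left(Y,P \right)} = 1 + Y$
$d = 31$ ($d = \left(-5\right) \left(-2\right) - \left(-5 - 16\right) = 10 + \left(-4 - 3 + 16 + 12\right) = 10 + 21 = 31$)
$\left(O{\left(N{\left(4 \right)},5 \right)} + d\right)^{2} = \left(\left(1 - 5\right) + 31\right)^{2} = \left(-4 + 31\right)^{2} = 27^{2} = 729$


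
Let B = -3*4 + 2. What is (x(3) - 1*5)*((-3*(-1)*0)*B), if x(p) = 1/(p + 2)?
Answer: 0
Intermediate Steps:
B = -10 (B = -12 + 2 = -10)
x(p) = 1/(2 + p)
(x(3) - 1*5)*((-3*(-1)*0)*B) = (1/(2 + 3) - 1*5)*((-3*(-1)*0)*(-10)) = (1/5 - 5)*((3*0)*(-10)) = (⅕ - 5)*(0*(-10)) = -24/5*0 = 0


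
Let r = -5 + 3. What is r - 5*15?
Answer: -77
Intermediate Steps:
r = -2
r - 5*15 = -2 - 5*15 = -2 - 75 = -77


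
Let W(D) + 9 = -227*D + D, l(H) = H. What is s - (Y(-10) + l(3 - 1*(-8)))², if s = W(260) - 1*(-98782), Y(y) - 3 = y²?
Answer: 27017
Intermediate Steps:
W(D) = -9 - 226*D (W(D) = -9 + (-227*D + D) = -9 - 226*D)
Y(y) = 3 + y²
s = 40013 (s = (-9 - 226*260) - 1*(-98782) = (-9 - 58760) + 98782 = -58769 + 98782 = 40013)
s - (Y(-10) + l(3 - 1*(-8)))² = 40013 - ((3 + (-10)²) + (3 - 1*(-8)))² = 40013 - ((3 + 100) + (3 + 8))² = 40013 - (103 + 11)² = 40013 - 1*114² = 40013 - 1*12996 = 40013 - 12996 = 27017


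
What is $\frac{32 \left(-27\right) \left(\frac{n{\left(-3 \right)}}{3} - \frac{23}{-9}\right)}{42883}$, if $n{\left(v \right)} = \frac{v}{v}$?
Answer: $- \frac{2496}{42883} \approx -0.058205$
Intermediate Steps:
$n{\left(v \right)} = 1$
$\frac{32 \left(-27\right) \left(\frac{n{\left(-3 \right)}}{3} - \frac{23}{-9}\right)}{42883} = \frac{32 \left(-27\right) \left(1 \cdot \frac{1}{3} - \frac{23}{-9}\right)}{42883} = - 864 \left(1 \cdot \frac{1}{3} - - \frac{23}{9}\right) \frac{1}{42883} = - 864 \left(\frac{1}{3} + \frac{23}{9}\right) \frac{1}{42883} = \left(-864\right) \frac{26}{9} \cdot \frac{1}{42883} = \left(-2496\right) \frac{1}{42883} = - \frac{2496}{42883}$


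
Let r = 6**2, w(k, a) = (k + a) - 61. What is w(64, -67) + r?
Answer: -28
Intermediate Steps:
w(k, a) = -61 + a + k (w(k, a) = (a + k) - 61 = -61 + a + k)
r = 36
w(64, -67) + r = (-61 - 67 + 64) + 36 = -64 + 36 = -28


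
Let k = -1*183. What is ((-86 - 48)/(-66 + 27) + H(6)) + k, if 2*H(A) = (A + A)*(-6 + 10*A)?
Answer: 5633/39 ≈ 144.44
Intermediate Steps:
H(A) = A*(-6 + 10*A) (H(A) = ((A + A)*(-6 + 10*A))/2 = ((2*A)*(-6 + 10*A))/2 = (2*A*(-6 + 10*A))/2 = A*(-6 + 10*A))
k = -183
((-86 - 48)/(-66 + 27) + H(6)) + k = ((-86 - 48)/(-66 + 27) + 2*6*(-3 + 5*6)) - 183 = (-134/(-39) + 2*6*(-3 + 30)) - 183 = (-134*(-1/39) + 2*6*27) - 183 = (134/39 + 324) - 183 = 12770/39 - 183 = 5633/39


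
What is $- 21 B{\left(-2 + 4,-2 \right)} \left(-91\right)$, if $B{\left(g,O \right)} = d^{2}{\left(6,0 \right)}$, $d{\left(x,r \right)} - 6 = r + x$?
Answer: $275184$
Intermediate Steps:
$d{\left(x,r \right)} = 6 + r + x$ ($d{\left(x,r \right)} = 6 + \left(r + x\right) = 6 + r + x$)
$B{\left(g,O \right)} = 144$ ($B{\left(g,O \right)} = \left(6 + 0 + 6\right)^{2} = 12^{2} = 144$)
$- 21 B{\left(-2 + 4,-2 \right)} \left(-91\right) = \left(-21\right) 144 \left(-91\right) = \left(-3024\right) \left(-91\right) = 275184$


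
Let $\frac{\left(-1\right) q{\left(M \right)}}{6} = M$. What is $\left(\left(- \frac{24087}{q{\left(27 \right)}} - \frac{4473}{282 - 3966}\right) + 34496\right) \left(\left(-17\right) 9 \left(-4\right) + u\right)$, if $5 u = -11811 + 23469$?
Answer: $\frac{2817808783867}{27630} \approx 1.0198 \cdot 10^{8}$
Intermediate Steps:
$q{\left(M \right)} = - 6 M$
$u = \frac{11658}{5}$ ($u = \frac{-11811 + 23469}{5} = \frac{1}{5} \cdot 11658 = \frac{11658}{5} \approx 2331.6$)
$\left(\left(- \frac{24087}{q{\left(27 \right)}} - \frac{4473}{282 - 3966}\right) + 34496\right) \left(\left(-17\right) 9 \left(-4\right) + u\right) = \left(\left(- \frac{24087}{\left(-6\right) 27} - \frac{4473}{282 - 3966}\right) + 34496\right) \left(\left(-17\right) 9 \left(-4\right) + \frac{11658}{5}\right) = \left(\left(- \frac{24087}{-162} - \frac{4473}{282 - 3966}\right) + 34496\right) \left(\left(-153\right) \left(-4\right) + \frac{11658}{5}\right) = \left(\left(\left(-24087\right) \left(- \frac{1}{162}\right) - \frac{4473}{-3684}\right) + 34496\right) \left(612 + \frac{11658}{5}\right) = \left(\left(\frac{8029}{54} - - \frac{1491}{1228}\right) + 34496\right) \frac{14718}{5} = \left(\left(\frac{8029}{54} + \frac{1491}{1228}\right) + 34496\right) \frac{14718}{5} = \left(\frac{4970063}{33156} + 34496\right) \frac{14718}{5} = \frac{1148719439}{33156} \cdot \frac{14718}{5} = \frac{2817808783867}{27630}$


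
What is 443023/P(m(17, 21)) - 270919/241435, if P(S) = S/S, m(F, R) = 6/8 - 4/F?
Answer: 106960987086/241435 ≈ 4.4302e+5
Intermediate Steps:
m(F, R) = ¾ - 4/F (m(F, R) = 6*(⅛) - 4/F = ¾ - 4/F)
P(S) = 1
443023/P(m(17, 21)) - 270919/241435 = 443023/1 - 270919/241435 = 443023*1 - 270919*1/241435 = 443023 - 270919/241435 = 106960987086/241435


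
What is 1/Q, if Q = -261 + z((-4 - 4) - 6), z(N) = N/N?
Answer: -1/260 ≈ -0.0038462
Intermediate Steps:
z(N) = 1
Q = -260 (Q = -261 + 1 = -260)
1/Q = 1/(-260) = -1/260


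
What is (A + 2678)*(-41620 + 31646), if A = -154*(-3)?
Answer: -31318360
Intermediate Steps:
A = 462
(A + 2678)*(-41620 + 31646) = (462 + 2678)*(-41620 + 31646) = 3140*(-9974) = -31318360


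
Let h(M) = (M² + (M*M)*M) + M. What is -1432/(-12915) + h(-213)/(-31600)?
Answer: 24853483343/81622800 ≈ 304.49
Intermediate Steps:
h(M) = M + M² + M³ (h(M) = (M² + M²*M) + M = (M² + M³) + M = M + M² + M³)
-1432/(-12915) + h(-213)/(-31600) = -1432/(-12915) - 213*(1 - 213 + (-213)²)/(-31600) = -1432*(-1/12915) - 213*(1 - 213 + 45369)*(-1/31600) = 1432/12915 - 213*45157*(-1/31600) = 1432/12915 - 9618441*(-1/31600) = 1432/12915 + 9618441/31600 = 24853483343/81622800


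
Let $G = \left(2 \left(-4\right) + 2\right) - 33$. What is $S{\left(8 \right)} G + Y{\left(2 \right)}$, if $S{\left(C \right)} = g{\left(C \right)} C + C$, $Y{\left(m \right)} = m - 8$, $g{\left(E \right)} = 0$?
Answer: $-318$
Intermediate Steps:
$Y{\left(m \right)} = -8 + m$
$S{\left(C \right)} = C$ ($S{\left(C \right)} = 0 C + C = 0 + C = C$)
$G = -39$ ($G = \left(-8 + 2\right) - 33 = -6 - 33 = -39$)
$S{\left(8 \right)} G + Y{\left(2 \right)} = 8 \left(-39\right) + \left(-8 + 2\right) = -312 - 6 = -318$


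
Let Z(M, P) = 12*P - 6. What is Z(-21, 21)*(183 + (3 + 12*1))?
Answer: 48708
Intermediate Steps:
Z(M, P) = -6 + 12*P
Z(-21, 21)*(183 + (3 + 12*1)) = (-6 + 12*21)*(183 + (3 + 12*1)) = (-6 + 252)*(183 + (3 + 12)) = 246*(183 + 15) = 246*198 = 48708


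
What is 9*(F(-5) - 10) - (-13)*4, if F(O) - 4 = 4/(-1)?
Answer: -38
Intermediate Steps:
F(O) = 0 (F(O) = 4 + 4/(-1) = 4 + 4*(-1) = 4 - 4 = 0)
9*(F(-5) - 10) - (-13)*4 = 9*(0 - 10) - (-13)*4 = 9*(-10) - 1*(-52) = -90 + 52 = -38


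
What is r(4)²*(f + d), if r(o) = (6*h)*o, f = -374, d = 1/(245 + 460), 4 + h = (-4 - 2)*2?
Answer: -12959858688/235 ≈ -5.5148e+7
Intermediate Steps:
h = -16 (h = -4 + (-4 - 2)*2 = -4 - 6*2 = -4 - 12 = -16)
d = 1/705 ≈ 0.0014184
r(o) = -96*o (r(o) = (6*(-16))*o = -96*o)
r(4)²*(f + d) = (-96*4)²*(-374 + 1/705) = (-384)²*(-263669/705) = 147456*(-263669/705) = -12959858688/235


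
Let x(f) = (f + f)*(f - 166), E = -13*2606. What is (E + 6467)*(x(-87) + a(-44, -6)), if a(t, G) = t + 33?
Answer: -1206385521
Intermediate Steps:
E = -33878
a(t, G) = 33 + t
x(f) = 2*f*(-166 + f) (x(f) = (2*f)*(-166 + f) = 2*f*(-166 + f))
(E + 6467)*(x(-87) + a(-44, -6)) = (-33878 + 6467)*(2*(-87)*(-166 - 87) + (33 - 44)) = -27411*(2*(-87)*(-253) - 11) = -27411*(44022 - 11) = -27411*44011 = -1206385521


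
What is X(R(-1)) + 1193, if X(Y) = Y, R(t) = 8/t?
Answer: 1185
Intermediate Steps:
X(R(-1)) + 1193 = 8/(-1) + 1193 = 8*(-1) + 1193 = -8 + 1193 = 1185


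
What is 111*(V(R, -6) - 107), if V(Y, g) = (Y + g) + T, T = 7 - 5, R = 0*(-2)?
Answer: -12321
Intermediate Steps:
R = 0
T = 2
V(Y, g) = 2 + Y + g (V(Y, g) = (Y + g) + 2 = 2 + Y + g)
111*(V(R, -6) - 107) = 111*((2 + 0 - 6) - 107) = 111*(-4 - 107) = 111*(-111) = -12321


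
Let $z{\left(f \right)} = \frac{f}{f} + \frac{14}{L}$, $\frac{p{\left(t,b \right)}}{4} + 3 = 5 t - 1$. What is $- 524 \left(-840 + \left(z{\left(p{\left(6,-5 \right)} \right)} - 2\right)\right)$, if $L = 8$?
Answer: $439767$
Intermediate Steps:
$p{\left(t,b \right)} = -16 + 20 t$ ($p{\left(t,b \right)} = -12 + 4 \left(5 t - 1\right) = -12 + 4 \left(-1 + 5 t\right) = -12 + \left(-4 + 20 t\right) = -16 + 20 t$)
$z{\left(f \right)} = \frac{11}{4}$ ($z{\left(f \right)} = \frac{f}{f} + \frac{14}{8} = 1 + 14 \cdot \frac{1}{8} = 1 + \frac{7}{4} = \frac{11}{4}$)
$- 524 \left(-840 + \left(z{\left(p{\left(6,-5 \right)} \right)} - 2\right)\right) = - 524 \left(-840 + \left(\frac{11}{4} - 2\right)\right) = - 524 \left(-840 + \frac{3}{4}\right) = \left(-524\right) \left(- \frac{3357}{4}\right) = 439767$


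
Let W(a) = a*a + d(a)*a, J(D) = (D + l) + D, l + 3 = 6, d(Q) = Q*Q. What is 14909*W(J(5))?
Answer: 35274694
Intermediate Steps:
d(Q) = Q**2
l = 3 (l = -3 + 6 = 3)
J(D) = 3 + 2*D (J(D) = (D + 3) + D = (3 + D) + D = 3 + 2*D)
W(a) = a**2 + a**3 (W(a) = a*a + a**2*a = a**2 + a**3)
14909*W(J(5)) = 14909*((3 + 2*5)**2*(1 + (3 + 2*5))) = 14909*((3 + 10)**2*(1 + (3 + 10))) = 14909*(13**2*(1 + 13)) = 14909*(169*14) = 14909*2366 = 35274694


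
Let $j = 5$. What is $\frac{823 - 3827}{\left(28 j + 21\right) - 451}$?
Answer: $\frac{1502}{145} \approx 10.359$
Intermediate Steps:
$\frac{823 - 3827}{\left(28 j + 21\right) - 451} = \frac{823 - 3827}{\left(28 \cdot 5 + 21\right) - 451} = - \frac{3004}{\left(140 + 21\right) - 451} = - \frac{3004}{161 - 451} = - \frac{3004}{-290} = \left(-3004\right) \left(- \frac{1}{290}\right) = \frac{1502}{145}$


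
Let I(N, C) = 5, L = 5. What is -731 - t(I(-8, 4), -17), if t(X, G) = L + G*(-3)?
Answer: -787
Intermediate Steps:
t(X, G) = 5 - 3*G (t(X, G) = 5 + G*(-3) = 5 - 3*G)
-731 - t(I(-8, 4), -17) = -731 - (5 - 3*(-17)) = -731 - (5 + 51) = -731 - 1*56 = -731 - 56 = -787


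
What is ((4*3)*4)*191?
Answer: 9168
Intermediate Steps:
((4*3)*4)*191 = (12*4)*191 = 48*191 = 9168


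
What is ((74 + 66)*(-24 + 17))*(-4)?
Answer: 3920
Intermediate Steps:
((74 + 66)*(-24 + 17))*(-4) = (140*(-7))*(-4) = -980*(-4) = 3920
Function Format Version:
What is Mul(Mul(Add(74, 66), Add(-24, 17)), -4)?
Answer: 3920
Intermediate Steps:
Mul(Mul(Add(74, 66), Add(-24, 17)), -4) = Mul(Mul(140, -7), -4) = Mul(-980, -4) = 3920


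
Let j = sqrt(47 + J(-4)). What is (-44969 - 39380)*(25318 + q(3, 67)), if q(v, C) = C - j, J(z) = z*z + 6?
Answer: -2141199365 + 84349*sqrt(69) ≈ -2.1405e+9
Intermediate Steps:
J(z) = 6 + z**2 (J(z) = z**2 + 6 = 6 + z**2)
j = sqrt(69) (j = sqrt(47 + (6 + (-4)**2)) = sqrt(47 + (6 + 16)) = sqrt(47 + 22) = sqrt(69) ≈ 8.3066)
q(v, C) = C - sqrt(69)
(-44969 - 39380)*(25318 + q(3, 67)) = (-44969 - 39380)*(25318 + (67 - sqrt(69))) = -84349*(25385 - sqrt(69)) = -2141199365 + 84349*sqrt(69)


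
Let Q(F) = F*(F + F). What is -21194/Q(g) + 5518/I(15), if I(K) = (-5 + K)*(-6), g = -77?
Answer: -16676021/177870 ≈ -93.754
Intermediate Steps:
I(K) = 30 - 6*K
Q(F) = 2*F² (Q(F) = F*(2*F) = 2*F²)
-21194/Q(g) + 5518/I(15) = -21194/(2*(-77)²) + 5518/(30 - 6*15) = -21194/(2*5929) + 5518/(30 - 90) = -21194/11858 + 5518/(-60) = -21194*1/11858 + 5518*(-1/60) = -10597/5929 - 2759/30 = -16676021/177870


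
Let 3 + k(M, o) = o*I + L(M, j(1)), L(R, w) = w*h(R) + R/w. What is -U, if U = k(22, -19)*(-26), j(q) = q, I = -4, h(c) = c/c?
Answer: 2496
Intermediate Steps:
h(c) = 1
L(R, w) = w + R/w (L(R, w) = w*1 + R/w = w + R/w)
k(M, o) = -2 + M - 4*o (k(M, o) = -3 + (o*(-4) + (1 + M/1)) = -3 + (-4*o + (1 + M*1)) = -3 + (-4*o + (1 + M)) = -3 + (1 + M - 4*o) = -2 + M - 4*o)
U = -2496 (U = (-2 + 22 - 4*(-19))*(-26) = (-2 + 22 + 76)*(-26) = 96*(-26) = -2496)
-U = -1*(-2496) = 2496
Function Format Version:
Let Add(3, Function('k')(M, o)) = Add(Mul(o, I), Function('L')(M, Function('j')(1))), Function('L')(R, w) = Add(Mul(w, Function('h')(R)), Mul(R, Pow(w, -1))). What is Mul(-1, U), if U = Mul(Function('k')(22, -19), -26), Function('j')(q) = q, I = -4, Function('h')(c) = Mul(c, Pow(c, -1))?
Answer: 2496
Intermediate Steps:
Function('h')(c) = 1
Function('L')(R, w) = Add(w, Mul(R, Pow(w, -1))) (Function('L')(R, w) = Add(Mul(w, 1), Mul(R, Pow(w, -1))) = Add(w, Mul(R, Pow(w, -1))))
Function('k')(M, o) = Add(-2, M, Mul(-4, o)) (Function('k')(M, o) = Add(-3, Add(Mul(o, -4), Add(1, Mul(M, Pow(1, -1))))) = Add(-3, Add(Mul(-4, o), Add(1, Mul(M, 1)))) = Add(-3, Add(Mul(-4, o), Add(1, M))) = Add(-3, Add(1, M, Mul(-4, o))) = Add(-2, M, Mul(-4, o)))
U = -2496 (U = Mul(Add(-2, 22, Mul(-4, -19)), -26) = Mul(Add(-2, 22, 76), -26) = Mul(96, -26) = -2496)
Mul(-1, U) = Mul(-1, -2496) = 2496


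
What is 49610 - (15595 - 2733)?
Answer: 36748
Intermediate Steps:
49610 - (15595 - 2733) = 49610 - 1*12862 = 49610 - 12862 = 36748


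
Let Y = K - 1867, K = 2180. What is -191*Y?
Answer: -59783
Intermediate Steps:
Y = 313 (Y = 2180 - 1867 = 313)
-191*Y = -191*313 = -59783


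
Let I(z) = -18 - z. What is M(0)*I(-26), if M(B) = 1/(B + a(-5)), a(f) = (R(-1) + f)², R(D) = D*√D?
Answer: 8/(5 + I)² ≈ 0.28402 - 0.11834*I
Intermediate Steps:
R(D) = D^(3/2)
a(f) = (f - I)² (a(f) = ((-1)^(3/2) + f)² = (-I + f)² = (f - I)²)
M(B) = 1/(B + (-5 - I)²)
M(0)*I(-26) = (-18 - 1*(-26))/(0 + (5 + I)²) = (-18 + 26)/((5 + I)²) = 8/(5 + I)²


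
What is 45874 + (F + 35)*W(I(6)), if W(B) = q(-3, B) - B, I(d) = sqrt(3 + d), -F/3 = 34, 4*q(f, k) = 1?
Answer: 184233/4 ≈ 46058.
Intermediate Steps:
q(f, k) = 1/4 (q(f, k) = (1/4)*1 = 1/4)
F = -102 (F = -3*34 = -102)
W(B) = 1/4 - B
45874 + (F + 35)*W(I(6)) = 45874 + (-102 + 35)*(1/4 - sqrt(3 + 6)) = 45874 - 67*(1/4 - sqrt(9)) = 45874 - 67*(1/4 - 1*3) = 45874 - 67*(1/4 - 3) = 45874 - 67*(-11/4) = 45874 + 737/4 = 184233/4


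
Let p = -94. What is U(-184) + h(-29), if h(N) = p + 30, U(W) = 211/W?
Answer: -11987/184 ≈ -65.147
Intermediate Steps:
h(N) = -64 (h(N) = -94 + 30 = -64)
U(-184) + h(-29) = 211/(-184) - 64 = 211*(-1/184) - 64 = -211/184 - 64 = -11987/184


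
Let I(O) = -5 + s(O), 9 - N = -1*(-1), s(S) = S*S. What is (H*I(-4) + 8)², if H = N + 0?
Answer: 9216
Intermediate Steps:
s(S) = S²
N = 8 (N = 9 - (-1)*(-1) = 9 - 1*1 = 9 - 1 = 8)
H = 8 (H = 8 + 0 = 8)
I(O) = -5 + O²
(H*I(-4) + 8)² = (8*(-5 + (-4)²) + 8)² = (8*(-5 + 16) + 8)² = (8*11 + 8)² = (88 + 8)² = 96² = 9216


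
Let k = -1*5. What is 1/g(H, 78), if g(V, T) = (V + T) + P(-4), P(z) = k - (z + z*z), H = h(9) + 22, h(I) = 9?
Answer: 1/92 ≈ 0.010870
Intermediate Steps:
k = -5
H = 31 (H = 9 + 22 = 31)
P(z) = -5 - z - z**2 (P(z) = -5 - (z + z*z) = -5 - (z + z**2) = -5 + (-z - z**2) = -5 - z - z**2)
g(V, T) = -17 + T + V (g(V, T) = (V + T) + (-5 - 1*(-4) - 1*(-4)**2) = (T + V) + (-5 + 4 - 1*16) = (T + V) + (-5 + 4 - 16) = (T + V) - 17 = -17 + T + V)
1/g(H, 78) = 1/(-17 + 78 + 31) = 1/92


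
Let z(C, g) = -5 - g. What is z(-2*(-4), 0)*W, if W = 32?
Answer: -160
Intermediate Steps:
z(-2*(-4), 0)*W = (-5 - 1*0)*32 = (-5 + 0)*32 = -5*32 = -160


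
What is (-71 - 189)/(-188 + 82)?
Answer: 130/53 ≈ 2.4528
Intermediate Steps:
(-71 - 189)/(-188 + 82) = -260/(-106) = -260*(-1/106) = 130/53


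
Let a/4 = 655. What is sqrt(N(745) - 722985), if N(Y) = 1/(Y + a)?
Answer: 2*I*sqrt(2046630455815)/3365 ≈ 850.29*I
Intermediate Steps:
a = 2620 (a = 4*655 = 2620)
N(Y) = 1/(2620 + Y) (N(Y) = 1/(Y + 2620) = 1/(2620 + Y))
sqrt(N(745) - 722985) = sqrt(1/(2620 + 745) - 722985) = sqrt(1/3365 - 722985) = sqrt(-2432844524/3365) = 2*I*sqrt(2046630455815)/3365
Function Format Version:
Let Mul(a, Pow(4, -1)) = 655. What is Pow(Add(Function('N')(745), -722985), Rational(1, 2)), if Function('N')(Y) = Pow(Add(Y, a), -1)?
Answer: Mul(Rational(2, 3365), I, Pow(2046630455815, Rational(1, 2))) ≈ Mul(850.29, I)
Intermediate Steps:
a = 2620 (a = Mul(4, 655) = 2620)
Function('N')(Y) = Pow(Add(2620, Y), -1) (Function('N')(Y) = Pow(Add(Y, 2620), -1) = Pow(Add(2620, Y), -1))
Pow(Add(Function('N')(745), -722985), Rational(1, 2)) = Pow(Add(Pow(Add(2620, 745), -1), -722985), Rational(1, 2)) = Pow(Add(Pow(3365, -1), -722985), Rational(1, 2)) = Pow(Add(Rational(1, 3365), -722985), Rational(1, 2)) = Pow(Rational(-2432844524, 3365), Rational(1, 2)) = Mul(Rational(2, 3365), I, Pow(2046630455815, Rational(1, 2)))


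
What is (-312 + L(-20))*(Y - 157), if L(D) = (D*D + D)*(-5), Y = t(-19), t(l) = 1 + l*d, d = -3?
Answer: 218988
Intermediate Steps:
t(l) = 1 - 3*l (t(l) = 1 + l*(-3) = 1 - 3*l)
Y = 58 (Y = 1 - 3*(-19) = 1 + 57 = 58)
L(D) = -5*D - 5*D² (L(D) = (D² + D)*(-5) = (D + D²)*(-5) = -5*D - 5*D²)
(-312 + L(-20))*(Y - 157) = (-312 - 5*(-20)*(1 - 20))*(58 - 157) = (-312 - 5*(-20)*(-19))*(-99) = (-312 - 1900)*(-99) = -2212*(-99) = 218988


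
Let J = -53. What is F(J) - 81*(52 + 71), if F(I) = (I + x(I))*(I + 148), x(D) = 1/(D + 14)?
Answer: -585017/39 ≈ -15000.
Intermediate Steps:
x(D) = 1/(14 + D)
F(I) = (148 + I)*(I + 1/(14 + I)) (F(I) = (I + 1/(14 + I))*(I + 148) = (I + 1/(14 + I))*(148 + I) = (148 + I)*(I + 1/(14 + I)))
F(J) - 81*(52 + 71) = (148 - 53 - 53*(14 - 53)*(148 - 53))/(14 - 53) - 81*(52 + 71) = (148 - 53 - 53*(-39)*95)/(-39) - 81*123 = -(148 - 53 + 196365)/39 - 1*9963 = -1/39*196460 - 9963 = -196460/39 - 9963 = -585017/39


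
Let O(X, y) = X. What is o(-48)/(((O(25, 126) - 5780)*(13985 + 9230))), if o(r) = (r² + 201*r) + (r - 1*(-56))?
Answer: 7336/133602325 ≈ 5.4909e-5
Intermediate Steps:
o(r) = 56 + r² + 202*r (o(r) = (r² + 201*r) + (r + 56) = (r² + 201*r) + (56 + r) = 56 + r² + 202*r)
o(-48)/(((O(25, 126) - 5780)*(13985 + 9230))) = (56 + (-48)² + 202*(-48))/(((25 - 5780)*(13985 + 9230))) = (56 + 2304 - 9696)/((-5755*23215)) = -7336/(-133602325) = -7336*(-1/133602325) = 7336/133602325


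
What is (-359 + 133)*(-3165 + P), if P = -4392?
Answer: 1707882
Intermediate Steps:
(-359 + 133)*(-3165 + P) = (-359 + 133)*(-3165 - 4392) = -226*(-7557) = 1707882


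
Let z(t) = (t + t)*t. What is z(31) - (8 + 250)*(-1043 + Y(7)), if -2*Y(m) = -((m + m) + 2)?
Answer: 268952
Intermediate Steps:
z(t) = 2*t² (z(t) = (2*t)*t = 2*t²)
Y(m) = 1 + m (Y(m) = -(-1)*((m + m) + 2)/2 = -(-1)*(2*m + 2)/2 = -(-1)*(2 + 2*m)/2 = -(-2 - 2*m)/2 = 1 + m)
z(31) - (8 + 250)*(-1043 + Y(7)) = 2*31² - (8 + 250)*(-1043 + (1 + 7)) = 2*961 - 258*(-1043 + 8) = 1922 - 258*(-1035) = 1922 - 1*(-267030) = 1922 + 267030 = 268952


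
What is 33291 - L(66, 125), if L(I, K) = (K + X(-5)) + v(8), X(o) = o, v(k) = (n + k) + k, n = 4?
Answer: 33151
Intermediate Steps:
v(k) = 4 + 2*k (v(k) = (4 + k) + k = 4 + 2*k)
L(I, K) = 15 + K (L(I, K) = (K - 5) + (4 + 2*8) = (-5 + K) + (4 + 16) = (-5 + K) + 20 = 15 + K)
33291 - L(66, 125) = 33291 - (15 + 125) = 33291 - 1*140 = 33291 - 140 = 33151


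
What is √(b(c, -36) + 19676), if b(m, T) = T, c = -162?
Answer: 2*√4910 ≈ 140.14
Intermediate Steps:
√(b(c, -36) + 19676) = √(-36 + 19676) = √19640 = 2*√4910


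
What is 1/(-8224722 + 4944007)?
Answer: -1/3280715 ≈ -3.0481e-7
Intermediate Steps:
1/(-8224722 + 4944007) = 1/(-3280715) = -1/3280715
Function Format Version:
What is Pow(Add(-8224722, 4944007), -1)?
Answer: Rational(-1, 3280715) ≈ -3.0481e-7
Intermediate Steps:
Pow(Add(-8224722, 4944007), -1) = Pow(-3280715, -1) = Rational(-1, 3280715)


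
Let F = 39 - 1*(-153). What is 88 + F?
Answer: 280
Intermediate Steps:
F = 192 (F = 39 + 153 = 192)
88 + F = 88 + 192 = 280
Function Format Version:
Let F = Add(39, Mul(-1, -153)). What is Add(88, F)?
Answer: 280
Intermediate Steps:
F = 192 (F = Add(39, 153) = 192)
Add(88, F) = Add(88, 192) = 280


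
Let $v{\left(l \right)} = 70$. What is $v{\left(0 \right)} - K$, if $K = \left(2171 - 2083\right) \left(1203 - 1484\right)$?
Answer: $24798$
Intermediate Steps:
$K = -24728$ ($K = 88 \left(-281\right) = -24728$)
$v{\left(0 \right)} - K = 70 - -24728 = 70 + 24728 = 24798$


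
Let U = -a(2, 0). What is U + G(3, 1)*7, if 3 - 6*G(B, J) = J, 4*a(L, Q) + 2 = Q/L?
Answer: 17/6 ≈ 2.8333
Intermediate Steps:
a(L, Q) = -1/2 + Q/(4*L) (a(L, Q) = -1/2 + (Q/L)/4 = -1/2 + Q/(4*L))
G(B, J) = 1/2 - J/6
U = 1/2 (U = -(0 - 2*2)/(4*2) = -(0 - 4)/(4*2) = -(-4)/(4*2) = -1*(-1/2) = 1/2 ≈ 0.50000)
U + G(3, 1)*7 = 1/2 + (1/2 - 1/6*1)*7 = 1/2 + (1/2 - 1/6)*7 = 1/2 + (1/3)*7 = 1/2 + 7/3 = 17/6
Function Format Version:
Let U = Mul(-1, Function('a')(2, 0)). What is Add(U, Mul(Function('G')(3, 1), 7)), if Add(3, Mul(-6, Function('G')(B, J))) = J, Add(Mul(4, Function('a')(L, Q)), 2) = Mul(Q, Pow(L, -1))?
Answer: Rational(17, 6) ≈ 2.8333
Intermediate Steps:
Function('a')(L, Q) = Add(Rational(-1, 2), Mul(Rational(1, 4), Q, Pow(L, -1))) (Function('a')(L, Q) = Add(Rational(-1, 2), Mul(Rational(1, 4), Mul(Q, Pow(L, -1)))) = Add(Rational(-1, 2), Mul(Rational(1, 4), Q, Pow(L, -1))))
Function('G')(B, J) = Add(Rational(1, 2), Mul(Rational(-1, 6), J))
U = Rational(1, 2) (U = Mul(-1, Mul(Rational(1, 4), Pow(2, -1), Add(0, Mul(-2, 2)))) = Mul(-1, Mul(Rational(1, 4), Rational(1, 2), Add(0, -4))) = Mul(-1, Mul(Rational(1, 4), Rational(1, 2), -4)) = Mul(-1, Rational(-1, 2)) = Rational(1, 2) ≈ 0.50000)
Add(U, Mul(Function('G')(3, 1), 7)) = Add(Rational(1, 2), Mul(Add(Rational(1, 2), Mul(Rational(-1, 6), 1)), 7)) = Add(Rational(1, 2), Mul(Add(Rational(1, 2), Rational(-1, 6)), 7)) = Add(Rational(1, 2), Mul(Rational(1, 3), 7)) = Add(Rational(1, 2), Rational(7, 3)) = Rational(17, 6)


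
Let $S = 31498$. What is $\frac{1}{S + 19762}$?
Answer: $\frac{1}{51260} \approx 1.9508 \cdot 10^{-5}$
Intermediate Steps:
$\frac{1}{S + 19762} = \frac{1}{31498 + 19762} = \frac{1}{51260}$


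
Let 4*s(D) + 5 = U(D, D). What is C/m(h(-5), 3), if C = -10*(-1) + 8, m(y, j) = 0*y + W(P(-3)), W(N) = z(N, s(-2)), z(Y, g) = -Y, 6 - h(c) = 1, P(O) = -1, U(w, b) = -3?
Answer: 18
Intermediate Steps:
s(D) = -2 (s(D) = -5/4 + (¼)*(-3) = -5/4 - ¾ = -2)
h(c) = 5 (h(c) = 6 - 1*1 = 6 - 1 = 5)
W(N) = -N
m(y, j) = 1 (m(y, j) = 0*y - 1*(-1) = 0 + 1 = 1)
C = 18 (C = 10 + 8 = 18)
C/m(h(-5), 3) = 18/1 = 18*1 = 18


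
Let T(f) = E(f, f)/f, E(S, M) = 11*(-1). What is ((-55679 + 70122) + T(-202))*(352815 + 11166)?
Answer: 1061913475557/202 ≈ 5.2570e+9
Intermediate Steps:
E(S, M) = -11
T(f) = -11/f
((-55679 + 70122) + T(-202))*(352815 + 11166) = ((-55679 + 70122) - 11/(-202))*(352815 + 11166) = (14443 - 11*(-1/202))*363981 = (14443 + 11/202)*363981 = (2917497/202)*363981 = 1061913475557/202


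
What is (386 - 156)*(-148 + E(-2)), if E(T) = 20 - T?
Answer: -28980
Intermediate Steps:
(386 - 156)*(-148 + E(-2)) = (386 - 156)*(-148 + (20 - 1*(-2))) = 230*(-148 + (20 + 2)) = 230*(-148 + 22) = 230*(-126) = -28980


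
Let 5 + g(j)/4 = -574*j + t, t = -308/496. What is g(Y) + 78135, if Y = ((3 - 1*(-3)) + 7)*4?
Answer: -1279664/31 ≈ -41280.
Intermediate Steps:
t = -77/124 (t = -308*1/496 = -77/124 ≈ -0.62097)
Y = 52 (Y = ((3 + 3) + 7)*4 = (6 + 7)*4 = 13*4 = 52)
g(j) = -697/31 - 2296*j (g(j) = -20 + 4*(-574*j - 77/124) = -20 + 4*(-77/124 - 574*j) = -20 + (-77/31 - 2296*j) = -697/31 - 2296*j)
g(Y) + 78135 = (-697/31 - 2296*52) + 78135 = (-697/31 - 119392) + 78135 = -3701849/31 + 78135 = -1279664/31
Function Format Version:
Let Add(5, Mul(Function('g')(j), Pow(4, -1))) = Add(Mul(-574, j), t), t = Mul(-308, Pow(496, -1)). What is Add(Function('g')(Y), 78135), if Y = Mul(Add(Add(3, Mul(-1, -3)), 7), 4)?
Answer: Rational(-1279664, 31) ≈ -41280.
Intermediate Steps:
t = Rational(-77, 124) (t = Mul(-308, Rational(1, 496)) = Rational(-77, 124) ≈ -0.62097)
Y = 52 (Y = Mul(Add(Add(3, 3), 7), 4) = Mul(Add(6, 7), 4) = Mul(13, 4) = 52)
Function('g')(j) = Add(Rational(-697, 31), Mul(-2296, j)) (Function('g')(j) = Add(-20, Mul(4, Add(Mul(-574, j), Rational(-77, 124)))) = Add(-20, Mul(4, Add(Rational(-77, 124), Mul(-574, j)))) = Add(-20, Add(Rational(-77, 31), Mul(-2296, j))) = Add(Rational(-697, 31), Mul(-2296, j)))
Add(Function('g')(Y), 78135) = Add(Add(Rational(-697, 31), Mul(-2296, 52)), 78135) = Add(Add(Rational(-697, 31), -119392), 78135) = Add(Rational(-3701849, 31), 78135) = Rational(-1279664, 31)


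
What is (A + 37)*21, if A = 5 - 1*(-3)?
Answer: 945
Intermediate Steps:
A = 8 (A = 5 + 3 = 8)
(A + 37)*21 = (8 + 37)*21 = 45*21 = 945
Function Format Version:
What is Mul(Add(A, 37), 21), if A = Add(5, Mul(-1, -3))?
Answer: 945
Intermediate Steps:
A = 8 (A = Add(5, 3) = 8)
Mul(Add(A, 37), 21) = Mul(Add(8, 37), 21) = Mul(45, 21) = 945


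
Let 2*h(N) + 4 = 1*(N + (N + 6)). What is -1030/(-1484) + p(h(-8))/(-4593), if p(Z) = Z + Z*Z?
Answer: 778077/1136002 ≈ 0.68493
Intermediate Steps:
h(N) = 1 + N (h(N) = -2 + (1*(N + (N + 6)))/2 = -2 + (1*(N + (6 + N)))/2 = -2 + (1*(6 + 2*N))/2 = -2 + (6 + 2*N)/2 = -2 + (3 + N) = 1 + N)
p(Z) = Z + Z**2
-1030/(-1484) + p(h(-8))/(-4593) = -1030/(-1484) + ((1 - 8)*(1 + (1 - 8)))/(-4593) = -1030*(-1/1484) - 7*(1 - 7)*(-1/4593) = 515/742 - 7*(-6)*(-1/4593) = 515/742 + 42*(-1/4593) = 515/742 - 14/1531 = 778077/1136002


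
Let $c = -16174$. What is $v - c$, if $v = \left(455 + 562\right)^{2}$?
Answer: $1050463$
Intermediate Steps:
$v = 1034289$ ($v = 1017^{2} = 1034289$)
$v - c = 1034289 - -16174 = 1034289 + 16174 = 1050463$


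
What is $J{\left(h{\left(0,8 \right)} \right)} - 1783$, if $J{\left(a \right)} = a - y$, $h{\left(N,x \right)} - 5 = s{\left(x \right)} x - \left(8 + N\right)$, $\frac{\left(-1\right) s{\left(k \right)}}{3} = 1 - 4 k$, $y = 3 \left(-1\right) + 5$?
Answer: $-1044$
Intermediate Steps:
$y = 2$ ($y = -3 + 5 = 2$)
$s{\left(k \right)} = -3 + 12 k$ ($s{\left(k \right)} = - 3 \left(1 - 4 k\right) = -3 + 12 k$)
$h{\left(N,x \right)} = -3 - N + x \left(-3 + 12 x\right)$ ($h{\left(N,x \right)} = 5 - \left(8 + N - \left(-3 + 12 x\right) x\right) = 5 - \left(8 + N - x \left(-3 + 12 x\right)\right) = -3 - N + x \left(-3 + 12 x\right)$)
$J{\left(a \right)} = -2 + a$ ($J{\left(a \right)} = a - 2 = -2 + a$)
$J{\left(h{\left(0,8 \right)} \right)} - 1783 = \left(-2 - \left(3 - 24 \left(-1 + 4 \cdot 8\right)\right)\right) - 1783 = \left(-2 + \left(-3 + 0 + 3 \cdot 8 \left(-1 + 32\right)\right)\right) - 1783 = \left(-2 + \left(-3 + 0 + 3 \cdot 8 \cdot 31\right)\right) - 1783 = \left(-2 + \left(-3 + 0 + 744\right)\right) - 1783 = \left(-2 + 741\right) - 1783 = 739 - 1783 = -1044$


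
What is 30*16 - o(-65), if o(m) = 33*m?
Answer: 2625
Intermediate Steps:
30*16 - o(-65) = 30*16 - 33*(-65) = 480 - 1*(-2145) = 480 + 2145 = 2625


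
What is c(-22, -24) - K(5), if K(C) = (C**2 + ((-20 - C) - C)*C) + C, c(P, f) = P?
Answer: 98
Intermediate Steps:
K(C) = C + C**2 + C*(-20 - 2*C) (K(C) = (C**2 + (-20 - 2*C)*C) + C = (C**2 + C*(-20 - 2*C)) + C = C + C**2 + C*(-20 - 2*C))
c(-22, -24) - K(5) = -22 - (-1)*5*(19 + 5) = -22 - (-1)*5*24 = -22 - 1*(-120) = -22 + 120 = 98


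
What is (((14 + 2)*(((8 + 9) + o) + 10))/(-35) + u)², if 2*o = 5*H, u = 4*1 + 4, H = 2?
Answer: 53824/1225 ≈ 43.938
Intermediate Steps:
u = 8 (u = 4 + 4 = 8)
o = 5 (o = (5*2)/2 = (½)*10 = 5)
(((14 + 2)*(((8 + 9) + o) + 10))/(-35) + u)² = (((14 + 2)*(((8 + 9) + 5) + 10))/(-35) + 8)² = ((16*((17 + 5) + 10))*(-1/35) + 8)² = ((16*(22 + 10))*(-1/35) + 8)² = ((16*32)*(-1/35) + 8)² = (512*(-1/35) + 8)² = (-512/35 + 8)² = (-232/35)² = 53824/1225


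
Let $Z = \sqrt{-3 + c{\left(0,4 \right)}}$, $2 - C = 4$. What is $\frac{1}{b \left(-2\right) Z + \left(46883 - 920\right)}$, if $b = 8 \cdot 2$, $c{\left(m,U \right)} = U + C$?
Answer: $\frac{45963}{2112598393} + \frac{32 i}{2112598393} \approx 2.1757 \cdot 10^{-5} + 1.5147 \cdot 10^{-8} i$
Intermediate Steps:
$C = -2$ ($C = 2 - 4 = -2$)
$c{\left(m,U \right)} = -2 + U$ ($c{\left(m,U \right)} = U - 2 = -2 + U$)
$Z = i$ ($Z = \sqrt{-3 + \left(-2 + 4\right)} = \sqrt{-3 + 2} = \sqrt{-1} = i \approx 1.0 i$)
$b = 16$
$\frac{1}{b \left(-2\right) Z + \left(46883 - 920\right)} = \frac{1}{16 \left(-2\right) i + \left(46883 - 920\right)} = \frac{1}{- 32 i + \left(46883 - 920\right)} = \frac{1}{- 32 i + 45963} = \frac{1}{45963 - 32 i} = \frac{45963 + 32 i}{2112598393}$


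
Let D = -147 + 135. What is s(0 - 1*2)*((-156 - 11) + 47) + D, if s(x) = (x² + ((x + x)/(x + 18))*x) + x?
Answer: -312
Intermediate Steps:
D = -12
s(x) = x + x² + 2*x²/(18 + x) (s(x) = (x² + ((2*x)/(18 + x))*x) + x = (x² + (2*x/(18 + x))*x) + x = (x² + 2*x²/(18 + x)) + x = x + x² + 2*x²/(18 + x))
s(0 - 1*2)*((-156 - 11) + 47) + D = ((0 - 1*2)*(18 + (0 - 1*2)² + 21*(0 - 1*2))/(18 + (0 - 1*2)))*((-156 - 11) + 47) - 12 = ((0 - 2)*(18 + (0 - 2)² + 21*(0 - 2))/(18 + (0 - 2)))*(-167 + 47) - 12 = -2*(18 + (-2)² + 21*(-2))/(18 - 2)*(-120) - 12 = -2*(18 + 4 - 42)/16*(-120) - 12 = -2*1/16*(-20)*(-120) - 12 = (5/2)*(-120) - 12 = -300 - 12 = -312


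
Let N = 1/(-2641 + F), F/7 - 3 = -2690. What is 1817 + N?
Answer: 38974649/21450 ≈ 1817.0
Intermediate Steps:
F = -18809 (F = 21 + 7*(-2690) = 21 - 18830 = -18809)
N = -1/21450 (N = 1/(-2641 - 18809) = 1/(-21450) = -1/21450 ≈ -4.6620e-5)
1817 + N = 1817 - 1/21450 = 38974649/21450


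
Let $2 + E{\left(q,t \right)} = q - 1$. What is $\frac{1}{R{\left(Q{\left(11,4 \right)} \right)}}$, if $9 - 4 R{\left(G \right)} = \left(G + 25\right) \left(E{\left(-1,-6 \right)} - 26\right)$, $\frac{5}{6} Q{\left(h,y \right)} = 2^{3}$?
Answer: $\frac{4}{1047} \approx 0.0038204$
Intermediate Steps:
$Q{\left(h,y \right)} = \frac{48}{5}$ ($Q{\left(h,y \right)} = \frac{6 \cdot 2^{3}}{5} = \frac{6}{5} \cdot 8 = \frac{48}{5}$)
$E{\left(q,t \right)} = -3 + q$ ($E{\left(q,t \right)} = -2 + \left(q - 1\right) = -2 + \left(-1 + q\right) = -3 + q$)
$R{\left(G \right)} = \frac{759}{4} + \frac{15 G}{2}$ ($R{\left(G \right)} = \frac{9}{4} - \frac{\left(G + 25\right) \left(\left(-3 - 1\right) - 26\right)}{4} = \frac{9}{4} - \frac{\left(25 + G\right) \left(-4 - 26\right)}{4} = \frac{9}{4} - \frac{\left(25 + G\right) \left(-30\right)}{4} = \frac{9}{4} - \frac{-750 - 30 G}{4} = \frac{9}{4} + \left(\frac{375}{2} + \frac{15 G}{2}\right) = \frac{759}{4} + \frac{15 G}{2}$)
$\frac{1}{R{\left(Q{\left(11,4 \right)} \right)}} = \frac{1}{\frac{759}{4} + \frac{15}{2} \cdot \frac{48}{5}} = \frac{1}{\frac{759}{4} + 72} = \frac{1}{\frac{1047}{4}} = \frac{4}{1047}$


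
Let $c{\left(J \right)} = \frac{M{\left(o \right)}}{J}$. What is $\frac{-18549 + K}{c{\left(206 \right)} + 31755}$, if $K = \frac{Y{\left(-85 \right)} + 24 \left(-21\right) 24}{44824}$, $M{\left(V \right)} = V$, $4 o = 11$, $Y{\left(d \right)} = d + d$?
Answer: $- \frac{85639622126}{146608831993} \approx -0.58414$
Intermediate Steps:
$Y{\left(d \right)} = 2 d$
$o = \frac{11}{4}$ ($o = \frac{1}{4} \cdot 11 = \frac{11}{4} \approx 2.75$)
$K = - \frac{6133}{22412}$ ($K = \frac{2 \left(-85\right) + 24 \left(-21\right) 24}{44824} = \left(-170 - 12096\right) \frac{1}{44824} = \left(-12266\right) \frac{1}{44824} = - \frac{6133}{22412} \approx -0.27365$)
$c{\left(J \right)} = \frac{11}{4 J}$
$\frac{-18549 + K}{c{\left(206 \right)} + 31755} = \frac{-18549 - \frac{6133}{22412}}{\frac{11}{4 \cdot 206} + 31755} = - \frac{415726321}{22412 \left(\frac{11}{4} \cdot \frac{1}{206} + 31755\right)} = - \frac{415726321}{22412 \left(\frac{11}{824} + 31755\right)} = - \frac{415726321}{22412 \cdot \frac{26166131}{824}} = \left(- \frac{415726321}{22412}\right) \frac{824}{26166131} = - \frac{85639622126}{146608831993}$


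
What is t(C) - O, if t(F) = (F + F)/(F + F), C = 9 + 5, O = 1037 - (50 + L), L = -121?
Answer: -1107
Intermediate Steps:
O = 1108 (O = 1037 - (50 - 121) = 1037 - 1*(-71) = 1037 + 71 = 1108)
C = 14
t(F) = 1 (t(F) = (2*F)/((2*F)) = (2*F)*(1/(2*F)) = 1)
t(C) - O = 1 - 1*1108 = 1 - 1108 = -1107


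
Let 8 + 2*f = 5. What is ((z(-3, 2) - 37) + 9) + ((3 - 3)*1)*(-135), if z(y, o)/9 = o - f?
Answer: 7/2 ≈ 3.5000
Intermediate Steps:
f = -3/2 (f = -4 + (½)*5 = -4 + 5/2 = -3/2 ≈ -1.5000)
z(y, o) = 27/2 + 9*o (z(y, o) = 9*(o - 1*(-3/2)) = 9*(o + 3/2) = 9*(3/2 + o) = 27/2 + 9*o)
((z(-3, 2) - 37) + 9) + ((3 - 3)*1)*(-135) = (((27/2 + 9*2) - 37) + 9) + ((3 - 3)*1)*(-135) = (((27/2 + 18) - 37) + 9) + (0*1)*(-135) = ((63/2 - 37) + 9) + 0*(-135) = (-11/2 + 9) + 0 = 7/2 + 0 = 7/2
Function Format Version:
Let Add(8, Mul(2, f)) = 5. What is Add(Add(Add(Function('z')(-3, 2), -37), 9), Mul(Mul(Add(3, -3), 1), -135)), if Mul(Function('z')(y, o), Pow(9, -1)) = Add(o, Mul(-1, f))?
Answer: Rational(7, 2) ≈ 3.5000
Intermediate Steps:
f = Rational(-3, 2) (f = Add(-4, Mul(Rational(1, 2), 5)) = Add(-4, Rational(5, 2)) = Rational(-3, 2) ≈ -1.5000)
Function('z')(y, o) = Add(Rational(27, 2), Mul(9, o)) (Function('z')(y, o) = Mul(9, Add(o, Mul(-1, Rational(-3, 2)))) = Mul(9, Add(o, Rational(3, 2))) = Mul(9, Add(Rational(3, 2), o)) = Add(Rational(27, 2), Mul(9, o)))
Add(Add(Add(Function('z')(-3, 2), -37), 9), Mul(Mul(Add(3, -3), 1), -135)) = Add(Add(Add(Add(Rational(27, 2), Mul(9, 2)), -37), 9), Mul(Mul(Add(3, -3), 1), -135)) = Add(Add(Add(Add(Rational(27, 2), 18), -37), 9), Mul(Mul(0, 1), -135)) = Add(Add(Add(Rational(63, 2), -37), 9), Mul(0, -135)) = Add(Add(Rational(-11, 2), 9), 0) = Add(Rational(7, 2), 0) = Rational(7, 2)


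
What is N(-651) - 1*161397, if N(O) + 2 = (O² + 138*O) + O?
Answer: 171913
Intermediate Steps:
N(O) = -2 + O² + 139*O (N(O) = -2 + ((O² + 138*O) + O) = -2 + (O² + 139*O) = -2 + O² + 139*O)
N(-651) - 1*161397 = (-2 + (-651)² + 139*(-651)) - 1*161397 = (-2 + 423801 - 90489) - 161397 = 333310 - 161397 = 171913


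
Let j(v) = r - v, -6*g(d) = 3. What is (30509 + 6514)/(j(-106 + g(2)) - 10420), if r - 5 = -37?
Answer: -24682/6897 ≈ -3.5787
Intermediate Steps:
r = -32 (r = 5 - 37 = -32)
g(d) = -½ (g(d) = -⅙*3 = -½)
j(v) = -32 - v
(30509 + 6514)/(j(-106 + g(2)) - 10420) = (30509 + 6514)/((-32 - (-106 - ½)) - 10420) = 37023/((-32 - 1*(-213/2)) - 10420) = 37023/((-32 + 213/2) - 10420) = 37023/(149/2 - 10420) = 37023/(-20691/2) = 37023*(-2/20691) = -24682/6897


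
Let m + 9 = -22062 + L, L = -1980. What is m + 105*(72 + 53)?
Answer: -10926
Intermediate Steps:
m = -24051 (m = -9 + (-22062 - 1980) = -9 - 24042 = -24051)
m + 105*(72 + 53) = -24051 + 105*(72 + 53) = -24051 + 105*125 = -24051 + 13125 = -10926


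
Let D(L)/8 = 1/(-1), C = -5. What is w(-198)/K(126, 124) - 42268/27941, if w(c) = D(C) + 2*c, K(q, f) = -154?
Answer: 2389446/2151457 ≈ 1.1106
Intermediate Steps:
D(L) = -8 (D(L) = 8/(-1) = 8*(-1) = -8)
w(c) = -8 + 2*c
w(-198)/K(126, 124) - 42268/27941 = (-8 + 2*(-198))/(-154) - 42268/27941 = (-8 - 396)*(-1/154) - 42268*1/27941 = -404*(-1/154) - 42268/27941 = 202/77 - 42268/27941 = 2389446/2151457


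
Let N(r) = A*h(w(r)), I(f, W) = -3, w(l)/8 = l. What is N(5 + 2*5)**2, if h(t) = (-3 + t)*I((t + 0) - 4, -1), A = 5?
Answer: 3080025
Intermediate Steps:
w(l) = 8*l
h(t) = 9 - 3*t (h(t) = (-3 + t)*(-3) = 9 - 3*t)
N(r) = 45 - 120*r (N(r) = 5*(9 - 24*r) = 45 - 120*r)
N(5 + 2*5)**2 = (45 - 120*(5 + 2*5))**2 = (45 - 120*(5 + 10))**2 = (45 - 120*15)**2 = (45 - 1800)**2 = (-1755)**2 = 3080025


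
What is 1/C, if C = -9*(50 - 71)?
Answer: 1/189 ≈ 0.0052910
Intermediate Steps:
C = 189 (C = -9*(-21) = 189)
1/C = 1/189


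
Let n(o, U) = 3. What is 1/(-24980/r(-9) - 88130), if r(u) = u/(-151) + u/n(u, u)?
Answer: -111/8839435 ≈ -1.2557e-5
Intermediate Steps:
r(u) = 148*u/453 (r(u) = u/(-151) + u/3 = u*(-1/151) + u*(1/3) = -u/151 + u/3 = 148*u/453)
1/(-24980/r(-9) - 88130) = 1/(-24980/((148/453)*(-9)) - 88130) = 1/(-24980/(-444/151) - 88130) = 1/(-24980*(-151/444) - 88130) = 1/(942995/111 - 88130) = 1/(-8839435/111) = -111/8839435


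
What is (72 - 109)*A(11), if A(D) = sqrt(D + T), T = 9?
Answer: -74*sqrt(5) ≈ -165.47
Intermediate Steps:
A(D) = sqrt(9 + D) (A(D) = sqrt(D + 9) = sqrt(9 + D))
(72 - 109)*A(11) = (72 - 109)*sqrt(9 + 11) = -74*sqrt(5)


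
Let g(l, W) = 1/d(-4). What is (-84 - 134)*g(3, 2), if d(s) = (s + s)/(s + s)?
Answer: -218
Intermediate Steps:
d(s) = 1 (d(s) = (2*s)/((2*s)) = (2*s)*(1/(2*s)) = 1)
g(l, W) = 1 (g(l, W) = 1/1 = 1)
(-84 - 134)*g(3, 2) = (-84 - 134)*1 = -218*1 = -218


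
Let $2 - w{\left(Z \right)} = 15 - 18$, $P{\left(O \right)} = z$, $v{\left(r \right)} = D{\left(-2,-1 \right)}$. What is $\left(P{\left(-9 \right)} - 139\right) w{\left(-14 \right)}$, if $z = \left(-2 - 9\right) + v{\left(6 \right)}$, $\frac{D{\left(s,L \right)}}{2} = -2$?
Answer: $-770$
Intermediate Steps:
$D{\left(s,L \right)} = -4$ ($D{\left(s,L \right)} = 2 \left(-2\right) = -4$)
$v{\left(r \right)} = -4$
$z = -15$ ($z = \left(-2 - 9\right) - 4 = -11 - 4 = -15$)
$P{\left(O \right)} = -15$
$w{\left(Z \right)} = 5$ ($w{\left(Z \right)} = 2 - \left(15 - 18\right) = 2 - -3 = 2 + 3 = 5$)
$\left(P{\left(-9 \right)} - 139\right) w{\left(-14 \right)} = \left(-15 - 139\right) 5 = \left(-154\right) 5 = -770$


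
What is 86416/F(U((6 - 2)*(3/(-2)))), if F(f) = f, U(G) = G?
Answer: -43208/3 ≈ -14403.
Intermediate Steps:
86416/F(U((6 - 2)*(3/(-2)))) = 86416/(((6 - 2)*(3/(-2)))) = 86416/((4*(3*(-½)))) = 86416/((4*(-3/2))) = 86416/(-6) = 86416*(-⅙) = -43208/3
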